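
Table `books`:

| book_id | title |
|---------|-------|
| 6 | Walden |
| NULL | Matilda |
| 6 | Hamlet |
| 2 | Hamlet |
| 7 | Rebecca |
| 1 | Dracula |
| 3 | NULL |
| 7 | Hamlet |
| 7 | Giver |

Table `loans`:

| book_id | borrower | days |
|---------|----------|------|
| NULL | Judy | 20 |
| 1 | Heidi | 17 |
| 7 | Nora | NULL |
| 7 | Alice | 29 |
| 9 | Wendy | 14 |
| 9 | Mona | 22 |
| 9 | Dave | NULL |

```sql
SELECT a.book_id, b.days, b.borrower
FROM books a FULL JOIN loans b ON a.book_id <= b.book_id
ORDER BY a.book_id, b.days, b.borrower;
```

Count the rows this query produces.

43

FULL OUTER JOIN keeps every row from both sides; unmatched rows get NULL for the other side's columns.
Matching on a.book_id <= b.book_id. A NULL in a compared column never satisfies the condition.
- book_id=6: 5 matching b row(s), so 5 row(s) emitted.
- book_id=NULL: no b row matches, row kept with b columns NULL.
- book_id=6: 5 matching b row(s), so 5 row(s) emitted.
- book_id=2: 5 matching b row(s), so 5 row(s) emitted.
- book_id=7: 5 matching b row(s), so 5 row(s) emitted.
- book_id=1: 6 matching b row(s), so 6 row(s) emitted.
- book_id=3: 5 matching b row(s), so 5 row(s) emitted.
- book_id=7: 5 matching b row(s), so 5 row(s) emitted.
- book_id=7: 5 matching b row(s), so 5 row(s) emitted.
- plus 1 unmatched b row(s), each kept with NULL a columns.
Total: 41 matched + 2 padded = 43 rows.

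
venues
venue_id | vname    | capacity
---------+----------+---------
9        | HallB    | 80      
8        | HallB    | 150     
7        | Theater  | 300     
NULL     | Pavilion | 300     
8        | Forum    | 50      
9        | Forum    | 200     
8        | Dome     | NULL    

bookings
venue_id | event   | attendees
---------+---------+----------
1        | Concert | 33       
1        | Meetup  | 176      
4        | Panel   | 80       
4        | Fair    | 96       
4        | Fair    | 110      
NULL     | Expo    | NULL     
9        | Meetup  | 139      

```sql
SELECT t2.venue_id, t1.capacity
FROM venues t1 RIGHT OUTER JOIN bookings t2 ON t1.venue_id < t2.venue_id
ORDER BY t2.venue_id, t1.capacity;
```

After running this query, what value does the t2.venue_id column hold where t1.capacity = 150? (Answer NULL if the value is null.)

RIGHT JOIN keeps every row from `bookings`; unmatched rows get NULL for `venues`'s columns.
Matching on t1.venue_id < t2.venue_id. A NULL in a compared column never satisfies the condition.
- t1 row (venue_id=9): no match.
- t1 row (venue_id=8): matches 1 t2 row(s) → 1 output row(s).
- t1 row (venue_id=7): matches 1 t2 row(s) → 1 output row(s).
- t1 row (venue_id=NULL): no match.
- t1 row (venue_id=8): matches 1 t2 row(s) → 1 output row(s).
- t1 row (venue_id=9): no match.
- t1 row (venue_id=8): matches 1 t2 row(s) → 1 output row(s).
- 6 row(s) from t2 found no t1 partner → padded with NULL.

9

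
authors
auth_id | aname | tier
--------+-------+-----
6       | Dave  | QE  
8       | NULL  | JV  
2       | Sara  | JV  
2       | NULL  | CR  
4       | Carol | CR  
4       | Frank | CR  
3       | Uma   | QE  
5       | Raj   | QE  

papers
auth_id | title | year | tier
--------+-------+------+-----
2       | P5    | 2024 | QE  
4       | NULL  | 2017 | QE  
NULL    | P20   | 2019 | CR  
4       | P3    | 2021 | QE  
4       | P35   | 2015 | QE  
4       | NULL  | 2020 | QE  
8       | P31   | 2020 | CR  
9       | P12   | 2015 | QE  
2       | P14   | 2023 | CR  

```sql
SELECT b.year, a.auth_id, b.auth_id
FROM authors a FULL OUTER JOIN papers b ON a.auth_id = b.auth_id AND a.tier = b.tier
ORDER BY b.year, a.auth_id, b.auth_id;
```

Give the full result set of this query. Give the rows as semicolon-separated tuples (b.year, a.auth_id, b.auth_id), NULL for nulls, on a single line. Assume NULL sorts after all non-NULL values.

(2015, NULL, 4); (2015, NULL, 9); (2017, NULL, 4); (2019, NULL, NULL); (2020, NULL, 4); (2020, NULL, 8); (2021, NULL, 4); (2023, 2, 2); (2024, NULL, 2); (NULL, 2, NULL); (NULL, 3, NULL); (NULL, 4, NULL); (NULL, 4, NULL); (NULL, 5, NULL); (NULL, 6, NULL); (NULL, 8, NULL)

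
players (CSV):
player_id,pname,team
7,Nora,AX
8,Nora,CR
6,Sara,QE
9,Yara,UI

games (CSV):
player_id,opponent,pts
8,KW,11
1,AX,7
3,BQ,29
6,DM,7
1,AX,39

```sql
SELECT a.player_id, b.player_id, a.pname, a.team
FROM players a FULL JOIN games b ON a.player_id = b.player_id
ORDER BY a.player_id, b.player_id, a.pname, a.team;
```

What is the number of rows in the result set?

FULL OUTER JOIN keeps every row from both sides; unmatched rows get NULL for the other side's columns.
Matching on a.player_id = b.player_id.
- a row (player_id=7): no match → kept, b columns NULL.
- a row (player_id=8): matches 1 b row(s) → 1 output row(s).
- a row (player_id=6): matches 1 b row(s) → 1 output row(s).
- a row (player_id=9): no match → kept, b columns NULL.
- 3 row(s) from b found no a partner → padded with NULL.
Total: 2 matched + 5 padded = 7 rows.

7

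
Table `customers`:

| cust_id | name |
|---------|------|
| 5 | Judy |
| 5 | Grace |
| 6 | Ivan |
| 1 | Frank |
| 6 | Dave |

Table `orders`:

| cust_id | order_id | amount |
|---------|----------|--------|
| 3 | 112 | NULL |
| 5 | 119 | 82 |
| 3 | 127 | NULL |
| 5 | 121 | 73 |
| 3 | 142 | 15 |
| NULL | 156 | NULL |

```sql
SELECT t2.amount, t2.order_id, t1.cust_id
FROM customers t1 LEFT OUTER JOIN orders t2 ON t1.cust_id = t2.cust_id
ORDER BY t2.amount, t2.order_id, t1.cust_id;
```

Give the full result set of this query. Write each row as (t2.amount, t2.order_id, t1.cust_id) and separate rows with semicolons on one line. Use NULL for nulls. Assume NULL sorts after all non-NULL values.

LEFT JOIN keeps every row from `customers`; unmatched rows get NULL for `orders`'s columns.
Matching on t1.cust_id = t2.cust_id. A NULL in a compared column never satisfies the condition.
- t1[0] cust_id=5 → 2 match(es) in t2 → 2 row(s).
- t1[1] cust_id=5 → 2 match(es) in t2 → 2 row(s).
- t1[2] cust_id=6 → no match; kept with NULLs on the t2 side.
- t1[3] cust_id=1 → no match; kept with NULLs on the t2 side.
- t1[4] cust_id=6 → no match; kept with NULLs on the t2 side.
After projecting and ordering:
t2.amount | t2.order_id | t1.cust_id
73 | 121 | 5
73 | 121 | 5
82 | 119 | 5
82 | 119 | 5
NULL | NULL | 1
NULL | NULL | 6
NULL | NULL | 6

(73, 121, 5); (73, 121, 5); (82, 119, 5); (82, 119, 5); (NULL, NULL, 1); (NULL, NULL, 6); (NULL, NULL, 6)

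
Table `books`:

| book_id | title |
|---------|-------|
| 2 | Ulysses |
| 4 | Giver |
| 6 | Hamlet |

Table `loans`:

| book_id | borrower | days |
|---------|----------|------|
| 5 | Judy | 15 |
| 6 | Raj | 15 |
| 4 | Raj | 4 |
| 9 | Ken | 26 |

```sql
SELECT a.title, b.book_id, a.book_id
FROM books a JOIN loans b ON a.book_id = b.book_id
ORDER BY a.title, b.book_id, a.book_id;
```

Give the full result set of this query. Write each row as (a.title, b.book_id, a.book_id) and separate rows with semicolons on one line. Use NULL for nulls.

(Giver, 4, 4); (Hamlet, 6, 6)

INNER JOIN keeps only pairs where the ON condition holds.
Matching on a.book_id = b.book_id.
- a row (book_id=2): no match → dropped.
- a row (book_id=4): matches 1 b row(s) → 1 output row(s).
- a row (book_id=6): matches 1 b row(s) → 1 output row(s).
After projecting and ordering:
a.title | b.book_id | a.book_id
Giver | 4 | 4
Hamlet | 6 | 6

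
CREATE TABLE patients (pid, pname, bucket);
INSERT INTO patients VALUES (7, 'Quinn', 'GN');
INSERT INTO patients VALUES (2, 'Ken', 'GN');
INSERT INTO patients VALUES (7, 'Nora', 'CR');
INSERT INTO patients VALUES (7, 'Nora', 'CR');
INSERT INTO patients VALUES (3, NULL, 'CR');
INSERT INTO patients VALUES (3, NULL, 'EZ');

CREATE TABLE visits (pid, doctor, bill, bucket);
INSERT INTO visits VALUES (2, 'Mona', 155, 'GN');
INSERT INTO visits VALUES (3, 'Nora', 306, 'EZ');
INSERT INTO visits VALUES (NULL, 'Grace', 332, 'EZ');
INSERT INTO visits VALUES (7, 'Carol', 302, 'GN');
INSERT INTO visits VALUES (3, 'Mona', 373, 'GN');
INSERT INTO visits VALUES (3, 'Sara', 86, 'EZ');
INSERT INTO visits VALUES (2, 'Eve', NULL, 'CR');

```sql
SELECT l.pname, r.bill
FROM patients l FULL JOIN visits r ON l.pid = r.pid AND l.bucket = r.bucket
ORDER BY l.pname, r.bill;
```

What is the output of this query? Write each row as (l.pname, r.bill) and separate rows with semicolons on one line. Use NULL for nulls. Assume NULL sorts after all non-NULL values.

FULL OUTER JOIN keeps every row from both sides; unmatched rows get NULL for the other side's columns.
Matching on l.pid = r.pid AND l.bucket = r.bucket. A NULL in a compared column never satisfies the condition.
- l row (pid=7, bucket=GN): matches 1 r row(s) → 1 output row(s).
- l row (pid=2, bucket=GN): matches 1 r row(s) → 1 output row(s).
- l row (pid=7, bucket=CR): no match → kept, r columns NULL.
- l row (pid=7, bucket=CR): no match → kept, r columns NULL.
- l row (pid=3, bucket=CR): no match → kept, r columns NULL.
- l row (pid=3, bucket=EZ): matches 2 r row(s) → 2 output row(s).
- plus 3 unmatched r row(s), each kept with NULL l columns.
After projecting and ordering:
l.pname | r.bill
Ken | 155
Nora | NULL
Nora | NULL
Quinn | 302
NULL | 86
NULL | 306
NULL | 332
NULL | 373
NULL | NULL
NULL | NULL

(Ken, 155); (Nora, NULL); (Nora, NULL); (Quinn, 302); (NULL, 86); (NULL, 306); (NULL, 332); (NULL, 373); (NULL, NULL); (NULL, NULL)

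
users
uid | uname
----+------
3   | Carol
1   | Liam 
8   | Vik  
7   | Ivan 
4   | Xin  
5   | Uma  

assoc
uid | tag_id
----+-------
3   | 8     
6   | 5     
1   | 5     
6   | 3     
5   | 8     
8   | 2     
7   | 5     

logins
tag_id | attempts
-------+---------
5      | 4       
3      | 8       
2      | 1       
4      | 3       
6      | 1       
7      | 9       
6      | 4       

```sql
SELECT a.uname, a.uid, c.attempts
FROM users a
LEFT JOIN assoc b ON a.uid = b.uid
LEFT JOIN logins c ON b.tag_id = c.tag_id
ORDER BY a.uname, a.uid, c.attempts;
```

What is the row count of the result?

6

Joins associate left-to-right: users LEFT JOIN assoc on uid gives 6 intermediate row(s).
Then LEFT JOIN `logins c` on tag_id: each of those 6 rows is kept; rows whose b.tag_id has no match in c get NULL for c's columns.
Result: 6 row(s).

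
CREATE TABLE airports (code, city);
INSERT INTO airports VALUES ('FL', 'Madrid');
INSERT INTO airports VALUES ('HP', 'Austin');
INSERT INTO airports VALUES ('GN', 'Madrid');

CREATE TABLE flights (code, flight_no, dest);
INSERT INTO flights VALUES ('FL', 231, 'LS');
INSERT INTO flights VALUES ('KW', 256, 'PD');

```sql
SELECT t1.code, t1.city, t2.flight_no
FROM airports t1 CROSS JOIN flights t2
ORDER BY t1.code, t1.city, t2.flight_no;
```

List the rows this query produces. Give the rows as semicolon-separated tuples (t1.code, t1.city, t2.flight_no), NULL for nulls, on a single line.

CROSS JOIN pairs every row of `airports` with every row of `flights`: 3 × 2 = 6 rows.
After projecting and ordering:
t1.code | t1.city | t2.flight_no
FL | Madrid | 231
FL | Madrid | 256
GN | Madrid | 231
GN | Madrid | 256
HP | Austin | 231
HP | Austin | 256

(FL, Madrid, 231); (FL, Madrid, 256); (GN, Madrid, 231); (GN, Madrid, 256); (HP, Austin, 231); (HP, Austin, 256)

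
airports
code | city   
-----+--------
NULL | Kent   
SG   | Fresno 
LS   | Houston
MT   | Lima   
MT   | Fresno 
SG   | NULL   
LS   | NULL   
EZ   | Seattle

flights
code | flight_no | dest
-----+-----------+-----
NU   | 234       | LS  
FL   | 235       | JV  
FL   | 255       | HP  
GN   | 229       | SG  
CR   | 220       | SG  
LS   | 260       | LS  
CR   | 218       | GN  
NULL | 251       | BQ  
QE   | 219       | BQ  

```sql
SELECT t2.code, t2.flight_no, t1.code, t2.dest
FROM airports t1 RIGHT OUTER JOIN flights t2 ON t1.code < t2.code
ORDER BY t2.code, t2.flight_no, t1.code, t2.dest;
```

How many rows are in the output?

17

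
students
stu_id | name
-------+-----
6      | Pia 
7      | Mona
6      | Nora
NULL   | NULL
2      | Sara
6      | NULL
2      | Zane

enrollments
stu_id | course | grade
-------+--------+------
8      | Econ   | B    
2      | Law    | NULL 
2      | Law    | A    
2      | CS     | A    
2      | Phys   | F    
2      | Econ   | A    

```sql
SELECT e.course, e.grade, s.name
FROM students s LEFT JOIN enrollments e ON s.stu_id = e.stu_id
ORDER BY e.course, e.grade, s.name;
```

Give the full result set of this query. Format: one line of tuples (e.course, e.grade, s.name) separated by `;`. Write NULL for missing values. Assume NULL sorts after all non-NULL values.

(CS, A, Sara); (CS, A, Zane); (Econ, A, Sara); (Econ, A, Zane); (Law, A, Sara); (Law, A, Zane); (Law, NULL, Sara); (Law, NULL, Zane); (Phys, F, Sara); (Phys, F, Zane); (NULL, NULL, Mona); (NULL, NULL, Nora); (NULL, NULL, Pia); (NULL, NULL, NULL); (NULL, NULL, NULL)

LEFT JOIN keeps every row from `students`; unmatched rows get NULL for `enrollments`'s columns.
Matching on s.stu_id = e.stu_id. A NULL in a compared column never satisfies the condition.
Matched pairs: 10; unmatched s rows kept: 5.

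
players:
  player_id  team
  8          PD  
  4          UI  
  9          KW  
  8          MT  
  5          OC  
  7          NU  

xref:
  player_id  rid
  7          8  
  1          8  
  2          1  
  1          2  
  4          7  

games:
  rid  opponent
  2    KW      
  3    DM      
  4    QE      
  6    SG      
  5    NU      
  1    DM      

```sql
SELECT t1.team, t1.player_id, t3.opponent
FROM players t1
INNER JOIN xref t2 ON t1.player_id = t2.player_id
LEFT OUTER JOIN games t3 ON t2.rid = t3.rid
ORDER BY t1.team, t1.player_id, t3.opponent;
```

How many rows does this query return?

Evaluate left to right. First `players t1 INNER JOIN xref t2` on player_id: 2 row(s).
Then LEFT JOIN `games t3` on rid: each of those 2 rows is kept; rows whose t2.rid has no match in t3 get NULL for t3's columns.
Result: 2 row(s).

2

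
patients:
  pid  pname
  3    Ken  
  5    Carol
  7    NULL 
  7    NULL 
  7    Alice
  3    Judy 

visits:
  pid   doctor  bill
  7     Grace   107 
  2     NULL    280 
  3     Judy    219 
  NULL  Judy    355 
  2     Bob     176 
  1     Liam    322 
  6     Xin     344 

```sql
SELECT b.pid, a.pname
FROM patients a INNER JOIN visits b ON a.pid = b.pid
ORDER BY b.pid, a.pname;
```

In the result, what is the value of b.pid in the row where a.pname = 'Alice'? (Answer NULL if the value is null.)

INNER JOIN keeps only pairs where the ON condition holds.
Matching on a.pid = b.pid. A NULL in a compared column never satisfies the condition.
- a (pid=3) pairs with 1 row(s) of b.
- a (pid=5) has no partner → excluded.
- a (pid=7) pairs with 1 row(s) of b.
- a (pid=7) pairs with 1 row(s) of b.
- a (pid=7) pairs with 1 row(s) of b.
- a (pid=3) pairs with 1 row(s) of b.

7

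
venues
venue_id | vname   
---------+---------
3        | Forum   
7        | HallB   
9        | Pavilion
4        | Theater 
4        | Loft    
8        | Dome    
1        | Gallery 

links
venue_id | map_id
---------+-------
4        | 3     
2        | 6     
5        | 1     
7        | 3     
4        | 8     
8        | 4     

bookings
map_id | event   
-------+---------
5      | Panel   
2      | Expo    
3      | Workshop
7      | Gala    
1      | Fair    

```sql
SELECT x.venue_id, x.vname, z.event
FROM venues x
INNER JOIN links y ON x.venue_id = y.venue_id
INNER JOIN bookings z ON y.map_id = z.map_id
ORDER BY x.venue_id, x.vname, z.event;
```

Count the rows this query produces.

3

Step 1 — x INNER JOIN y on venue_id → 6 row(s).
Then INNER JOIN `bookings z` on map_id: keep only rows whose y.map_id appears in z.
Result: 3 row(s).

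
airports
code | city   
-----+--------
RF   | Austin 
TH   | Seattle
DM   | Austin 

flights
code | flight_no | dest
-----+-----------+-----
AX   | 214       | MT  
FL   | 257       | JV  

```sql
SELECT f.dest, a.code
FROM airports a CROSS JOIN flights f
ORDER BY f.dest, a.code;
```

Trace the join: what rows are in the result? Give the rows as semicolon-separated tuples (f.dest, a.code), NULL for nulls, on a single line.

CROSS JOIN pairs every row of `airports` with every row of `flights`: 3 × 2 = 6 rows.

(JV, DM); (JV, RF); (JV, TH); (MT, DM); (MT, RF); (MT, TH)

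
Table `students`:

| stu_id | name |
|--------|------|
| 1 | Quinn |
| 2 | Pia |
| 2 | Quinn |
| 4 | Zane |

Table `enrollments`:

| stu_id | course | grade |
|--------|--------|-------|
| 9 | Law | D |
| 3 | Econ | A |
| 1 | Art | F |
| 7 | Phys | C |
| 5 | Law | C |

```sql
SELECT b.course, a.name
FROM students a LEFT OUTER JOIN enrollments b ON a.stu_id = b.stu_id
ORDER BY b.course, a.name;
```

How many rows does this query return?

4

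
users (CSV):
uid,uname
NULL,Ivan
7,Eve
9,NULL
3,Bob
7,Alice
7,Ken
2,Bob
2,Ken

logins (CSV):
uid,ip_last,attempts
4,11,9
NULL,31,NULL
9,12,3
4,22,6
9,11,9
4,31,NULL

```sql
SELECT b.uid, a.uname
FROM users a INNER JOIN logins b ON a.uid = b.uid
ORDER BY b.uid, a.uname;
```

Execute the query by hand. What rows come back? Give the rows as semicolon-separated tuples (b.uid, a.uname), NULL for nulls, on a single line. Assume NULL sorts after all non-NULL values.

(9, NULL); (9, NULL)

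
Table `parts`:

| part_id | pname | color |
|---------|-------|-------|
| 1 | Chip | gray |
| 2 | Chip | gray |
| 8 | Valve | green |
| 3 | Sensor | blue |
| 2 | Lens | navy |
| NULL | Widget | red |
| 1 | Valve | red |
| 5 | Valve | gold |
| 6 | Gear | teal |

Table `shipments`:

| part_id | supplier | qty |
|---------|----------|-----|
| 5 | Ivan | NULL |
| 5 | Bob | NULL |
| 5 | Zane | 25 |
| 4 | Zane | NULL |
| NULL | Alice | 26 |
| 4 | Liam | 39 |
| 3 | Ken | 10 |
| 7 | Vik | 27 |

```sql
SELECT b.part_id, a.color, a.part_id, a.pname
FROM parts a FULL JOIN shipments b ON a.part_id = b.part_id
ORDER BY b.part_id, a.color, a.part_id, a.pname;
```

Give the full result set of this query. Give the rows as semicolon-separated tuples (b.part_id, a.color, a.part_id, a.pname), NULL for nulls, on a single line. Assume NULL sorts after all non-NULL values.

FULL OUTER JOIN keeps every row from both sides; unmatched rows get NULL for the other side's columns.
Matching on a.part_id = b.part_id. A NULL in a compared column never satisfies the condition.
- a row (part_id=1): no match → kept, b columns NULL.
- a row (part_id=2): no match → kept, b columns NULL.
- a row (part_id=8): no match → kept, b columns NULL.
- a row (part_id=3): matches 1 b row(s) → 1 output row(s).
- a row (part_id=2): no match → kept, b columns NULL.
- a row (part_id=NULL): no match → kept, b columns NULL.
- a row (part_id=1): no match → kept, b columns NULL.
- a row (part_id=5): matches 3 b row(s) → 3 output row(s).
- a row (part_id=6): no match → kept, b columns NULL.
- 4 row(s) from b found no a partner → padded with NULL.

(3, blue, 3, Sensor); (4, NULL, NULL, NULL); (4, NULL, NULL, NULL); (5, gold, 5, Valve); (5, gold, 5, Valve); (5, gold, 5, Valve); (7, NULL, NULL, NULL); (NULL, gray, 1, Chip); (NULL, gray, 2, Chip); (NULL, green, 8, Valve); (NULL, navy, 2, Lens); (NULL, red, 1, Valve); (NULL, red, NULL, Widget); (NULL, teal, 6, Gear); (NULL, NULL, NULL, NULL)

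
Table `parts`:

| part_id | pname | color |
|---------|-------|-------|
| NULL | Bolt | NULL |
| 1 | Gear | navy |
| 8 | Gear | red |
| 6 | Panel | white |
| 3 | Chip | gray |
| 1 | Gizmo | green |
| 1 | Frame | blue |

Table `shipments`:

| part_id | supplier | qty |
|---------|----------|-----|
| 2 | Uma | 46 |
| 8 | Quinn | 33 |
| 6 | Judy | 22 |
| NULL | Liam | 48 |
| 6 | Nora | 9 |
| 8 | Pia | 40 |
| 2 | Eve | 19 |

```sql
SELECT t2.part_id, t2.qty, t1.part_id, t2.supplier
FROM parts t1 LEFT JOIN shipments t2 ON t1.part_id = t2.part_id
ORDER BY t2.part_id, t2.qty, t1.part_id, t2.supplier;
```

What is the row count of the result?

LEFT JOIN keeps every row from `parts`; unmatched rows get NULL for `shipments`'s columns.
Matching on t1.part_id = t2.part_id. A NULL in a compared column never satisfies the condition.
Matched pairs: 4; unmatched t1 rows kept: 5.
Total: 4 matched + 5 padded = 9 rows.

9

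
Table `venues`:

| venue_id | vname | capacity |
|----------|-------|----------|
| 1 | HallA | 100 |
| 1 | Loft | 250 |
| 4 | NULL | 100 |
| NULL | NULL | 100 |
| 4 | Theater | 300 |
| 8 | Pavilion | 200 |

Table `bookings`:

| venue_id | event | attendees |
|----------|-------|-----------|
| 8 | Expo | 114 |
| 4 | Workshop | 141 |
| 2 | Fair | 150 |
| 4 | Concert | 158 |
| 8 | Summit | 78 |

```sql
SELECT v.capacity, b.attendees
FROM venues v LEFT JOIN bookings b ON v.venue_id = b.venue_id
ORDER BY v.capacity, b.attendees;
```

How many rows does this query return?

LEFT JOIN keeps every row from `venues`; unmatched rows get NULL for `bookings`'s columns.
Matching on v.venue_id = b.venue_id. A NULL in a compared column never satisfies the condition.
Matched pairs: 6; unmatched v rows kept: 3.
Total: 6 matched + 3 padded = 9 rows.

9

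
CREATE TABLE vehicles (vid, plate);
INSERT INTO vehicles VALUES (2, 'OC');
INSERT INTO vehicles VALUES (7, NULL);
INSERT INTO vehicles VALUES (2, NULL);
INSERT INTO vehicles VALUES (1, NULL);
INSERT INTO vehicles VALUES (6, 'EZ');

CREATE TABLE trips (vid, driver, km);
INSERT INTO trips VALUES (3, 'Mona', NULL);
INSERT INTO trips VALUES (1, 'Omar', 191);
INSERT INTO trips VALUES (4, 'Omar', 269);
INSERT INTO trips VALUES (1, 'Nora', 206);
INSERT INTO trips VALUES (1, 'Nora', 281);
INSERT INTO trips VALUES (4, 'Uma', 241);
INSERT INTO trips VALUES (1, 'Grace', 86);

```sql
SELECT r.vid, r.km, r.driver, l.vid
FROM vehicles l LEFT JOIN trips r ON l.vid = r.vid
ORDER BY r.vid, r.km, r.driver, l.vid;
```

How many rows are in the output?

LEFT JOIN keeps every row from `vehicles`; unmatched rows get NULL for `trips`'s columns.
Matching on l.vid = r.vid.
- l[0] vid=2 → no match; kept with NULLs on the r side.
- l[1] vid=7 → no match; kept with NULLs on the r side.
- l[2] vid=2 → no match; kept with NULLs on the r side.
- l[3] vid=1 → 4 match(es) in r → 4 row(s).
- l[4] vid=6 → no match; kept with NULLs on the r side.
Total: 4 matched + 4 padded = 8 rows.

8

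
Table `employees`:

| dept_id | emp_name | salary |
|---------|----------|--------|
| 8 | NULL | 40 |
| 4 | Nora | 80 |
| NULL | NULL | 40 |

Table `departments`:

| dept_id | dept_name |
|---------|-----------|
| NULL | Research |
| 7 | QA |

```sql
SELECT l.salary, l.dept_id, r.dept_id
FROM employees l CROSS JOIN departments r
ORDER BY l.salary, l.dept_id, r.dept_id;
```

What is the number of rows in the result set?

CROSS JOIN pairs every row of `employees` with every row of `departments`: 3 × 2 = 6 rows.

6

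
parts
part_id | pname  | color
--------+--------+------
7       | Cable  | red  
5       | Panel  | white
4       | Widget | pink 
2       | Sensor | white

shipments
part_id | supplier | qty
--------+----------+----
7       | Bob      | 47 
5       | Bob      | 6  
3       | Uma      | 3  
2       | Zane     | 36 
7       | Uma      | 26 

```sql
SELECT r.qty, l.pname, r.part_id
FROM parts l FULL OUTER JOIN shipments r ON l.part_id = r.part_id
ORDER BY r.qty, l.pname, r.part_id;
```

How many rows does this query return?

6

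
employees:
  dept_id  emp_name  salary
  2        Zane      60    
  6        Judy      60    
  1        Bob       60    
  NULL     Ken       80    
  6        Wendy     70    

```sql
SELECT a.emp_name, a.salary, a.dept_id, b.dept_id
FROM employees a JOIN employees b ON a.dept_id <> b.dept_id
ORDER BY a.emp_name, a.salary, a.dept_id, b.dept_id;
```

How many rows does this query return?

10

INNER JOIN keeps only pairs where the ON condition holds.
Matching on a.dept_id <> b.dept_id. A NULL in a compared column never satisfies the condition.
Matched pairs: 10.
Total: 10 rows.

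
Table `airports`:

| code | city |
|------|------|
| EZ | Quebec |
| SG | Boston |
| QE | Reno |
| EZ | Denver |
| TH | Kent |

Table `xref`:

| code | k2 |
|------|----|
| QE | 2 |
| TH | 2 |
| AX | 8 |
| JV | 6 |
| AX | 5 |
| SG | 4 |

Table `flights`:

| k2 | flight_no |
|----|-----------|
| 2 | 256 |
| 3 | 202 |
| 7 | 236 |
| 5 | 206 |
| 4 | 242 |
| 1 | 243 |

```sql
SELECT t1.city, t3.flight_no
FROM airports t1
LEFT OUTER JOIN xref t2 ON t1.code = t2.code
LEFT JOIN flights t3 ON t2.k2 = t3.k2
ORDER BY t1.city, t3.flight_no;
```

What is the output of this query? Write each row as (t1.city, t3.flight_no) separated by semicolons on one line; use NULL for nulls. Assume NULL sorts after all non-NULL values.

(Boston, 242); (Denver, NULL); (Kent, 256); (Quebec, NULL); (Reno, 256)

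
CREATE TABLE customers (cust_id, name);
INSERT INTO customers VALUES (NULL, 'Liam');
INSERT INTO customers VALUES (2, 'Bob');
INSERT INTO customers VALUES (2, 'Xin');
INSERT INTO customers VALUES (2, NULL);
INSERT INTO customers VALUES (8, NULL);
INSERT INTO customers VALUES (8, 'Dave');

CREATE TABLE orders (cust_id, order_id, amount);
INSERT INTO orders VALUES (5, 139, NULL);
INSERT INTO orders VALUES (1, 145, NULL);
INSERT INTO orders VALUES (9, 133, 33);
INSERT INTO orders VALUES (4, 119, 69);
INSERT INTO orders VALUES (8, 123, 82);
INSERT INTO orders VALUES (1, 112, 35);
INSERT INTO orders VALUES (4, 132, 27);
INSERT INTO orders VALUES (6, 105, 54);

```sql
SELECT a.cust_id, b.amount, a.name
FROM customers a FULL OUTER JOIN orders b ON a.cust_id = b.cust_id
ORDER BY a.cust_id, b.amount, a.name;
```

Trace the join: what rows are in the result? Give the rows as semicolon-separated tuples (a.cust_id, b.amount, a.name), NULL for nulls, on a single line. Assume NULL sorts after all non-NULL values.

(2, NULL, Bob); (2, NULL, Xin); (2, NULL, NULL); (8, 82, Dave); (8, 82, NULL); (NULL, 27, NULL); (NULL, 33, NULL); (NULL, 35, NULL); (NULL, 54, NULL); (NULL, 69, NULL); (NULL, NULL, Liam); (NULL, NULL, NULL); (NULL, NULL, NULL)

FULL OUTER JOIN keeps every row from both sides; unmatched rows get NULL for the other side's columns.
Matching on a.cust_id = b.cust_id. A NULL in a compared column never satisfies the condition.
Matched pairs: 2; unmatched a rows kept: 4; unmatched b rows kept: 7.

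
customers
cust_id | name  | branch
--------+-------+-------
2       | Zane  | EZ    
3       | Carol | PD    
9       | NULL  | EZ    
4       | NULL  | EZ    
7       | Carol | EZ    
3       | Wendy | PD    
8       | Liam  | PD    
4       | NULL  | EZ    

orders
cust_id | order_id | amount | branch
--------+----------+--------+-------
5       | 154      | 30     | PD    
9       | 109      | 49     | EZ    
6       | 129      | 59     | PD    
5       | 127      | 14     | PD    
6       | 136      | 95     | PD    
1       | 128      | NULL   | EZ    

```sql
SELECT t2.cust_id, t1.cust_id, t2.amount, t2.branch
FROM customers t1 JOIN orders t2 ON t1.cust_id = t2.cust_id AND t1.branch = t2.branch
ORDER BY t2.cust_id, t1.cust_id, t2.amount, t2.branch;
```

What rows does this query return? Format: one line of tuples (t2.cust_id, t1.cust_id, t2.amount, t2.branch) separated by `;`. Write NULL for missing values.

(9, 9, 49, EZ)

INNER JOIN keeps only pairs where the ON condition holds.
Matching on t1.cust_id = t2.cust_id AND t1.branch = t2.branch.
Matched pairs: 1.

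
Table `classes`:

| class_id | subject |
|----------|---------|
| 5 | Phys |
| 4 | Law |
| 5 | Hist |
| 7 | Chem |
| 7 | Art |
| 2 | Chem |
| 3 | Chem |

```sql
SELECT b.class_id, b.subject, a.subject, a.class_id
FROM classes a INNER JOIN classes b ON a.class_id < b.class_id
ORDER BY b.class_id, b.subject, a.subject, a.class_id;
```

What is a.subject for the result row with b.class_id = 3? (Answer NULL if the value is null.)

INNER JOIN keeps only pairs where the ON condition holds.
Matching on a.class_id < b.class_id.
- a[0] class_id=5 → 2 match(es) in b → 2 row(s).
- a[1] class_id=4 → 4 match(es) in b → 4 row(s).
- a[2] class_id=5 → 2 match(es) in b → 2 row(s).
- a[3] class_id=7 → no match; dropped.
- a[4] class_id=7 → no match; dropped.
- a[5] class_id=2 → 6 match(es) in b → 6 row(s).
- a[6] class_id=3 → 5 match(es) in b → 5 row(s).

Chem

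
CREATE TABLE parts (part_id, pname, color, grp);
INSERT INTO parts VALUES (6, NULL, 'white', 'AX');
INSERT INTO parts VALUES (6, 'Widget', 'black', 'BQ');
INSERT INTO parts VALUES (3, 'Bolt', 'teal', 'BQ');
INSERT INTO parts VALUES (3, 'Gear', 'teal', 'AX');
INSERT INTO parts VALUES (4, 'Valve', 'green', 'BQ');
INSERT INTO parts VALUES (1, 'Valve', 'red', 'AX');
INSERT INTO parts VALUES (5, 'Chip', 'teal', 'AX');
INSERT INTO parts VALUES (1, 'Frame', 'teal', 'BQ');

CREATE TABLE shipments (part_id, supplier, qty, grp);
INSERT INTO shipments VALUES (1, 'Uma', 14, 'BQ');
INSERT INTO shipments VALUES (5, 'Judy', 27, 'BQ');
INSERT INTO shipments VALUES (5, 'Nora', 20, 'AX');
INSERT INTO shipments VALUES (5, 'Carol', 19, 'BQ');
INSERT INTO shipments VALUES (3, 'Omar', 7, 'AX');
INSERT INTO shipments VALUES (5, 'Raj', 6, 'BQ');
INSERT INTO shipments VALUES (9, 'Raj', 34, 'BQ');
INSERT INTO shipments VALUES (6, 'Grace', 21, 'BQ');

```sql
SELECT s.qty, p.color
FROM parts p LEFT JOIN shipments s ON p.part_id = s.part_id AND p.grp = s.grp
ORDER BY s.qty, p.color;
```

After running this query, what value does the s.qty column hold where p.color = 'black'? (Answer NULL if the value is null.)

LEFT JOIN keeps every row from `parts`; unmatched rows get NULL for `shipments`'s columns.
Matching on p.part_id = s.part_id AND p.grp = s.grp.
- p row (part_id=6, grp=AX): no match → kept, s columns NULL.
- p row (part_id=6, grp=BQ): matches 1 s row(s) → 1 output row(s).
- p row (part_id=3, grp=BQ): no match → kept, s columns NULL.
- p row (part_id=3, grp=AX): matches 1 s row(s) → 1 output row(s).
- p row (part_id=4, grp=BQ): no match → kept, s columns NULL.
- p row (part_id=1, grp=AX): no match → kept, s columns NULL.
- p row (part_id=5, grp=AX): matches 1 s row(s) → 1 output row(s).
- p row (part_id=1, grp=BQ): matches 1 s row(s) → 1 output row(s).

21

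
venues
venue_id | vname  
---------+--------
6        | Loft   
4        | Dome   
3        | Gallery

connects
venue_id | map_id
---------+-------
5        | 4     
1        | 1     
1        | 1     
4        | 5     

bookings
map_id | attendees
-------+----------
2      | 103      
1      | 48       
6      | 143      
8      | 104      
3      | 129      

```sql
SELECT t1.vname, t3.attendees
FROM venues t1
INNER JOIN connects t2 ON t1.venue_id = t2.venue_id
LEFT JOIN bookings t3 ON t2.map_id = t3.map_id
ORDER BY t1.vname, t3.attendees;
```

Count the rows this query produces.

Step 1 — t1 INNER JOIN t2 on venue_id → 1 row(s).
Then LEFT JOIN `bookings t3` on map_id: each of those 1 rows is kept; rows whose t2.map_id has no match in t3 get NULL for t3's columns.
Result: 1 row(s).

1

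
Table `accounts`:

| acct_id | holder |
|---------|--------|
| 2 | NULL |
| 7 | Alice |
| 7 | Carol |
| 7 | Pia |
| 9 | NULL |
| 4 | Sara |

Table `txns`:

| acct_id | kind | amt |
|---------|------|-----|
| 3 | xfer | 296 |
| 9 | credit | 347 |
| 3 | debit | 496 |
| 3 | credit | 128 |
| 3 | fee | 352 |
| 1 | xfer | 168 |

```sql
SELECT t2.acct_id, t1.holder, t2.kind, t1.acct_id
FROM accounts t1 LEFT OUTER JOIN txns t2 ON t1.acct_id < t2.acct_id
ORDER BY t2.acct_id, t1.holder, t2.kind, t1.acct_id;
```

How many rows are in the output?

10

LEFT JOIN keeps every row from `accounts`; unmatched rows get NULL for `txns`'s columns.
Matching on t1.acct_id < t2.acct_id.
- t1[0] acct_id=2 → 5 match(es) in t2 → 5 row(s).
- t1[1] acct_id=7 → 1 match(es) in t2 → 1 row(s).
- t1[2] acct_id=7 → 1 match(es) in t2 → 1 row(s).
- t1[3] acct_id=7 → 1 match(es) in t2 → 1 row(s).
- t1[4] acct_id=9 → no match; kept with NULLs on the t2 side.
- t1[5] acct_id=4 → 1 match(es) in t2 → 1 row(s).
Total: 9 matched + 1 padded = 10 rows.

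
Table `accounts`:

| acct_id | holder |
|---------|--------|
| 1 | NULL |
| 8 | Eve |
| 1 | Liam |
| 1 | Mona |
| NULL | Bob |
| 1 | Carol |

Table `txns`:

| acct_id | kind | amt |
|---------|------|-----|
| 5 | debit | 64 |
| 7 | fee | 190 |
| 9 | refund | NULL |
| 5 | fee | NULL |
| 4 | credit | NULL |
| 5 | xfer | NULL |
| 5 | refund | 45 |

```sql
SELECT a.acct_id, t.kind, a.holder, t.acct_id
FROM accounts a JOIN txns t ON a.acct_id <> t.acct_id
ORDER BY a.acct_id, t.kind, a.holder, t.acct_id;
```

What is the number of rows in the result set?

35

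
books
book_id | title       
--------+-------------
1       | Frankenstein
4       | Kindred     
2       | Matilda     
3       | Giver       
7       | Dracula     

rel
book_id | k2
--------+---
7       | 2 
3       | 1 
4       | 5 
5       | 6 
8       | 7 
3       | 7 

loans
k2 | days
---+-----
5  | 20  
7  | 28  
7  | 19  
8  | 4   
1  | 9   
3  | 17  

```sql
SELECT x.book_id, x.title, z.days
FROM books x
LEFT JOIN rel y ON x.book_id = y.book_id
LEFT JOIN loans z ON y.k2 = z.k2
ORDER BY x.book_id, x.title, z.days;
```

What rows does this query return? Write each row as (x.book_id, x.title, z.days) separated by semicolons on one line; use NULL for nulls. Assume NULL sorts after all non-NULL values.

(1, Frankenstein, NULL); (2, Matilda, NULL); (3, Giver, 9); (3, Giver, 19); (3, Giver, 28); (4, Kindred, 20); (7, Dracula, NULL)

Step 1 — x LEFT JOIN y on book_id → 6 row(s).
Then LEFT JOIN `loans z` on k2: each of those 6 rows is kept; rows whose y.k2 has no match in z get NULL for z's columns.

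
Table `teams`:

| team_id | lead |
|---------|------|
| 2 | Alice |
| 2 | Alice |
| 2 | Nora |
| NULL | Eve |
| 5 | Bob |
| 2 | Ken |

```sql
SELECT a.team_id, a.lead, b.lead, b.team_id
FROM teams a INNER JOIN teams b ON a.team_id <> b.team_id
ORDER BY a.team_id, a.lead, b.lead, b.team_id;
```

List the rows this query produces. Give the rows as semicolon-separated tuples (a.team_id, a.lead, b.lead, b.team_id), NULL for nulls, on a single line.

(2, Alice, Bob, 5); (2, Alice, Bob, 5); (2, Ken, Bob, 5); (2, Nora, Bob, 5); (5, Bob, Alice, 2); (5, Bob, Alice, 2); (5, Bob, Ken, 2); (5, Bob, Nora, 2)

INNER JOIN keeps only pairs where the ON condition holds.
Matching on a.team_id <> b.team_id. A NULL in a compared column never satisfies the condition.
- team_id=2: 1 matching b row(s), so 1 row(s) emitted.
- team_id=2: 1 matching b row(s), so 1 row(s) emitted.
- team_id=2: 1 matching b row(s), so 1 row(s) emitted.
- team_id=NULL: no matching b row, dropped.
- team_id=5: 4 matching b row(s), so 4 row(s) emitted.
- team_id=2: 1 matching b row(s), so 1 row(s) emitted.
After projecting and ordering:
a.team_id | a.lead | b.lead | b.team_id
2 | Alice | Bob | 5
2 | Alice | Bob | 5
2 | Ken | Bob | 5
2 | Nora | Bob | 5
5 | Bob | Alice | 2
5 | Bob | Alice | 2
5 | Bob | Ken | 2
5 | Bob | Nora | 2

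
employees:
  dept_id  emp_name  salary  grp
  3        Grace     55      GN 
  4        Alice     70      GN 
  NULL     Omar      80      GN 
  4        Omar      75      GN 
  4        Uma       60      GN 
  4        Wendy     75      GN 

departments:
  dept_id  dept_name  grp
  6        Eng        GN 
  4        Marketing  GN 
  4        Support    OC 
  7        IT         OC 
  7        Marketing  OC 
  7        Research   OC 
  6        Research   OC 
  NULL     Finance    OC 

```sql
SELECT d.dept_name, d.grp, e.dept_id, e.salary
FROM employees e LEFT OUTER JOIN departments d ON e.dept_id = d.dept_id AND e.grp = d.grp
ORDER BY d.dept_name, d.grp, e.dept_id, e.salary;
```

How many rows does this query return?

LEFT JOIN keeps every row from `employees`; unmatched rows get NULL for `departments`'s columns.
Matching on e.dept_id = d.dept_id AND e.grp = d.grp. A NULL in a compared column never satisfies the condition.
Matched pairs: 4; unmatched e rows kept: 2.
Total: 4 matched + 2 padded = 6 rows.

6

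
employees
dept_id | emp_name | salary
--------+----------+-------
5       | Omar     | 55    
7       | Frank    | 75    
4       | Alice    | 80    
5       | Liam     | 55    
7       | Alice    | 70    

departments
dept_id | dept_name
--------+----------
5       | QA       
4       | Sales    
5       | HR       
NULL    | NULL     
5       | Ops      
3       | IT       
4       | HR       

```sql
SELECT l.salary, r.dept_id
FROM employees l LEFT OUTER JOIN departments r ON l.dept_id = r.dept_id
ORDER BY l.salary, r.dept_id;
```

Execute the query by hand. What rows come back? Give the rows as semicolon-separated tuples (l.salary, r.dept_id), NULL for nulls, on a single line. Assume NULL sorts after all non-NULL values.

(55, 5); (55, 5); (55, 5); (55, 5); (55, 5); (55, 5); (70, NULL); (75, NULL); (80, 4); (80, 4)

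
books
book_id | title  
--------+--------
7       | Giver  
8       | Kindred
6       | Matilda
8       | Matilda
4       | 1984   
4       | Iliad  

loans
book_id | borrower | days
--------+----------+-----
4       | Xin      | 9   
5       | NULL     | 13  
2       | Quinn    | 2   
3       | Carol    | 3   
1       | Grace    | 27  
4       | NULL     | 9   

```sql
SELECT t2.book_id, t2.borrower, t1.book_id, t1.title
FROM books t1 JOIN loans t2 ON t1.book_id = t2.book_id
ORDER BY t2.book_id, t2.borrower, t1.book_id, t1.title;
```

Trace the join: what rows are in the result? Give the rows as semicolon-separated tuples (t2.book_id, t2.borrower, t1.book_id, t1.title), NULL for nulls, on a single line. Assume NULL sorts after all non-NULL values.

INNER JOIN keeps only pairs where the ON condition holds.
Matching on t1.book_id = t2.book_id.
Matched pairs: 4.

(4, Xin, 4, 1984); (4, Xin, 4, Iliad); (4, NULL, 4, 1984); (4, NULL, 4, Iliad)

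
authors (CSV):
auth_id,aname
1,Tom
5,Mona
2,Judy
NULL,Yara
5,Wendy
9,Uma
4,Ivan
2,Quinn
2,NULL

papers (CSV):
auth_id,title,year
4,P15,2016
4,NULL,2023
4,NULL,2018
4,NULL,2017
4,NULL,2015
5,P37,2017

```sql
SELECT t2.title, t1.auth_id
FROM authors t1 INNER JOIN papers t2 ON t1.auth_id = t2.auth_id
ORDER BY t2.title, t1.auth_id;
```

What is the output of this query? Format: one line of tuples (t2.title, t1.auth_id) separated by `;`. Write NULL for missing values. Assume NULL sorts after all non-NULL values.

(P15, 4); (P37, 5); (P37, 5); (NULL, 4); (NULL, 4); (NULL, 4); (NULL, 4)

INNER JOIN keeps only pairs where the ON condition holds.
Matching on t1.auth_id = t2.auth_id. A NULL in a compared column never satisfies the condition.
- auth_id=1: no matching t2 row, dropped.
- auth_id=5: 1 matching t2 row(s), so 1 row(s) emitted.
- auth_id=2: no matching t2 row, dropped.
- auth_id=NULL: no matching t2 row, dropped.
- auth_id=5: 1 matching t2 row(s), so 1 row(s) emitted.
- auth_id=9: no matching t2 row, dropped.
- auth_id=4: 5 matching t2 row(s), so 5 row(s) emitted.
- auth_id=2: no matching t2 row, dropped.
- auth_id=2: no matching t2 row, dropped.
After projecting and ordering:
t2.title | t1.auth_id
P15 | 4
P37 | 5
P37 | 5
NULL | 4
NULL | 4
NULL | 4
NULL | 4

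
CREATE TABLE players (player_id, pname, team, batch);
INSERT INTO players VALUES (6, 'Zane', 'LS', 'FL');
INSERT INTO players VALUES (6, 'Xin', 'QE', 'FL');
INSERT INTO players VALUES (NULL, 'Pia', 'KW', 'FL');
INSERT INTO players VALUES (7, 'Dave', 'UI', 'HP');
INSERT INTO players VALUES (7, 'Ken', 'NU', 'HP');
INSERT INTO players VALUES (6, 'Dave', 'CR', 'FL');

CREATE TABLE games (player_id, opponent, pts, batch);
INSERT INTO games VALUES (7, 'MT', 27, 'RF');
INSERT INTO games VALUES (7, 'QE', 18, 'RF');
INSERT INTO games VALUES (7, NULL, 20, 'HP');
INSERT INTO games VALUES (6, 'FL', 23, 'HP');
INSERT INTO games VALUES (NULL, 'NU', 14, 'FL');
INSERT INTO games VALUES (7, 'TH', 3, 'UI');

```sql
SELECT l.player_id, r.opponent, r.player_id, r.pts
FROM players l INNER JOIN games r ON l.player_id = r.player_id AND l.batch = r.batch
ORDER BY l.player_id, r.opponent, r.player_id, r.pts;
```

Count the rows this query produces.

INNER JOIN keeps only pairs where the ON condition holds.
Matching on l.player_id = r.player_id AND l.batch = r.batch. A NULL in a compared column never satisfies the condition.
- player_id=6, batch=FL: no matching r row, dropped.
- player_id=6, batch=FL: no matching r row, dropped.
- player_id=NULL, batch=FL: no matching r row, dropped.
- player_id=7, batch=HP: 1 matching r row(s), so 1 row(s) emitted.
- player_id=7, batch=HP: 1 matching r row(s), so 1 row(s) emitted.
- player_id=6, batch=FL: no matching r row, dropped.
Total: 2 rows.

2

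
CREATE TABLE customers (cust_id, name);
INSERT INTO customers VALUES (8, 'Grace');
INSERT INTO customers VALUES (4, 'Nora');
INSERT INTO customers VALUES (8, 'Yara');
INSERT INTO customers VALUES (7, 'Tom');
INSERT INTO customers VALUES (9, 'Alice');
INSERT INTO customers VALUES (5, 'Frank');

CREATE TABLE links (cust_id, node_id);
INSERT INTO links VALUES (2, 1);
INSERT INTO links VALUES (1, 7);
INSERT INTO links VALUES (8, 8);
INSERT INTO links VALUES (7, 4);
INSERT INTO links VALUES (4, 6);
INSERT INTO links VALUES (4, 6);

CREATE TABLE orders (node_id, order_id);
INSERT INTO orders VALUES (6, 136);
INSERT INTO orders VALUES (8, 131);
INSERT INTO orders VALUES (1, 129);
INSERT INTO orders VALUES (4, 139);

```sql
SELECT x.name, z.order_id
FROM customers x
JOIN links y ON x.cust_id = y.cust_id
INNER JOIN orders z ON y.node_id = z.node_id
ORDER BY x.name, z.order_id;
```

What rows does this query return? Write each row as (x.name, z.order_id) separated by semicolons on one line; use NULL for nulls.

(Grace, 131); (Nora, 136); (Nora, 136); (Tom, 139); (Yara, 131)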